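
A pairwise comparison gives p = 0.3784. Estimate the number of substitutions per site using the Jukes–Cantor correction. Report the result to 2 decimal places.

d = −(3/4) ln(1 − 4p/3) = −0.75 ln(1 − 0.504533) = −0.75 ln(0.495467)
  = −0.75 × (-0.702255) = 0.526691 substitutions/site.

0.53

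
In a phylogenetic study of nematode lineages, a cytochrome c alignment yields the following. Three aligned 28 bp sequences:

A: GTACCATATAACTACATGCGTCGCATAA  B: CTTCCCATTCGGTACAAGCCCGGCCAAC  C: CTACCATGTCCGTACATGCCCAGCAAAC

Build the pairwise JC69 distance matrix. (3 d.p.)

d(A,B) = 0.940, d(A,C) = 0.485, d(B,C) = 0.360

A–B: 15/28 sites differ → p ≈ 0.535714, d = −0.75 ln(1 − 0.714285) = 0.939570 ≈ 0.940.
A–C: 10/28 sites differ → p ≈ 0.357143, d = −0.75 ln(1 − 0.476191) = 0.484971 ≈ 0.485.
B–C: 8/28 sites differ → p ≈ 0.285714, d = −0.75 ln(1 − 0.380952) = 0.359679 ≈ 0.360.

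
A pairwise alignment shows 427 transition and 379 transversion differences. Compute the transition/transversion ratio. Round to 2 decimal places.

1.13

R = 427/379 = 1.126649… ≈ 1.13 (to 2 d.p.).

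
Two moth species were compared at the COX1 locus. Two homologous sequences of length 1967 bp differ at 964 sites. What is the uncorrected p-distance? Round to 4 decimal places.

p = 964/1967 = 0.490086… ≈ 0.4901 (to 4 d.p.).

0.4901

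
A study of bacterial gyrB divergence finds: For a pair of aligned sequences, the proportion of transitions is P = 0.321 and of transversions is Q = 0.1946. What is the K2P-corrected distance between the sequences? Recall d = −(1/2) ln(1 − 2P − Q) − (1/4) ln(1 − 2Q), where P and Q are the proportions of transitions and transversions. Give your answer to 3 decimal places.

Under the Kimura two-parameter model, d = −½ ln(1 − 2P − Q) − ¼ ln(1 − 2Q).
1 − 2P − Q = 0.1634, giving −½ ln(0.1634) = 0.905777.
1 − 2Q = 0.6108, giving −¼ ln(0.6108) = 0.123246.
d = 0.905777 + 0.123246 = 1.029023.

1.029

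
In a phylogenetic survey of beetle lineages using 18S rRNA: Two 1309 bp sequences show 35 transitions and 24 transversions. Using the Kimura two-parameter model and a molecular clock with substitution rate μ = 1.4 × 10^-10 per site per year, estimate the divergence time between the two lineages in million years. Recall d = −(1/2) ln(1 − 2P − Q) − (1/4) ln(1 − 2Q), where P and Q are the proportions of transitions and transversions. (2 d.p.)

P = 35/1309 ≈ 0.026738 and Q = 24/1309 ≈ 0.018335.
Under the Kimura two-parameter model, d = −½ ln(1 − 2P − Q) − ¼ ln(1 − 2Q).
1 − 2P − Q = 0.928189, giving −½ ln(0.928189) = 0.037260.
1 − 2Q = 0.96333, giving −¼ ln(0.96333) = 0.009340.
d = 0.037260 + 0.009340 = 0.046600.
Under a molecular clock d = 2μt, so t = d/(2μ) = 0.046600 / (2 × 1.4 × 10^-10) = 166.43 million years.

166.43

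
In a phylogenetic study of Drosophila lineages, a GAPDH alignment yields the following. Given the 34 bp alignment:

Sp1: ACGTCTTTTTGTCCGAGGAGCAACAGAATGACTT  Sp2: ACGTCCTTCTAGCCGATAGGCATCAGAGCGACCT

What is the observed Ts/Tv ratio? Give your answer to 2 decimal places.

Transitions are A↔G and C↔T; transversions are all other mismatches.
Transitions: 8. Transversions: 3.
R = 8/3 = 2.666666… ≈ 2.67 (to 2 d.p.).

2.67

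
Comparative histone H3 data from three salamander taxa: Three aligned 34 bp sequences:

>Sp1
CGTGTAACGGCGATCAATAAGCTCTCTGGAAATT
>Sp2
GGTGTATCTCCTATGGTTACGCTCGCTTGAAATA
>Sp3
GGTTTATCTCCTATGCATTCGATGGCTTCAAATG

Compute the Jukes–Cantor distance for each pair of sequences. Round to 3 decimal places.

Sp1–Sp2: 12/34 sites differ → p ≈ 0.352941, d = −0.75 ln(1 − 0.470588) = 0.476991 ≈ 0.477.
Sp1–Sp3: 16/34 sites differ → p ≈ 0.470588, d = −0.75 ln(1 − 0.627451) = 0.740540 ≈ 0.741.
Sp2–Sp3: 8/34 sites differ → p ≈ 0.235294, d = −0.75 ln(1 − 0.313725) = 0.282358 ≈ 0.282.

d(Sp1,Sp2) = 0.477, d(Sp1,Sp3) = 0.741, d(Sp2,Sp3) = 0.282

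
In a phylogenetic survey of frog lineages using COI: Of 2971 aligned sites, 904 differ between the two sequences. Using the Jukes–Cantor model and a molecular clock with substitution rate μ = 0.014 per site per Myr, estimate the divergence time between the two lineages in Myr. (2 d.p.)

13.94

p = 904/2971 ≈ 0.304275.
d = −(3/4) ln(1 − 4p/3) = −0.75 ln(1 − 0.4057) = −0.75 ln(0.5943)
  = −0.75 × (-0.520371) = 0.390278 substitutions/site.
Under a molecular clock d = 2μt, so t = d/(2μ) = 0.390278 / (2 × 0.014) = 13.94 Myr.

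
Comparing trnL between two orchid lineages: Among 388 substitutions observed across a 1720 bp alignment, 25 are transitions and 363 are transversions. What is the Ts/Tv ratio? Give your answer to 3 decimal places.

R = 25/363 = 0.068870… ≈ 0.069 (to 3 d.p.).

0.069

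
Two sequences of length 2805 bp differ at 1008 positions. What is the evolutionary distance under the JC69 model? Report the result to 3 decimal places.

0.489

p = 1008/2805 ≈ 0.359358.
d = −(3/4) ln(1 − 4p/3) = −0.75 ln(1 − 0.479144) = −0.75 ln(0.520856)
  = −0.75 × (-0.652282) = 0.489212 substitutions/site.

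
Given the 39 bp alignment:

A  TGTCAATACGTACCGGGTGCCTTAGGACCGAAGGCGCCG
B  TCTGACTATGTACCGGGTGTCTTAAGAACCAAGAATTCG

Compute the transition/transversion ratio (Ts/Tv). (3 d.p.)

0.714

Transitions are A↔G and C↔T; transversions are all other mismatches.
Transitions: 5. Transversions: 7.
R = 5/7 = 0.714285… ≈ 0.714 (to 3 d.p.).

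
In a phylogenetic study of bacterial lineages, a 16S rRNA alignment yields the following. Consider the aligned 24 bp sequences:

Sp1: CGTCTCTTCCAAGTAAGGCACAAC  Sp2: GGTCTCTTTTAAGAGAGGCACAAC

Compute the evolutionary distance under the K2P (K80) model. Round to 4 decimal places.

Of 24 sites, 3 differences are transitions and 2 are transversions, so P = 3/24 = 0.125 and Q = 2/24 ≈ 0.083333.
Under the Kimura two-parameter model, d = −½ ln(1 − 2P − Q) − ¼ ln(1 − 2Q).
1 − 2P − Q = 0.666667, giving −½ ln(0.666667) = 0.202732.
1 − 2Q = 0.833334, giving −¼ ln(0.833334) = 0.045580.
d = 0.202732 + 0.045580 = 0.248312.

0.2483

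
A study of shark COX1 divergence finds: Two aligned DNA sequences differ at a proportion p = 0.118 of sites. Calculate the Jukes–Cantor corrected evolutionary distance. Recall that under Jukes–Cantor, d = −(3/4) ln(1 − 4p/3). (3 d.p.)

d = −(3/4) ln(1 − 4p/3) = −0.75 ln(1 − 0.157333) = −0.75 ln(0.842667)
  = −0.75 × (-0.171183) = 0.128387 substitutions/site.

0.128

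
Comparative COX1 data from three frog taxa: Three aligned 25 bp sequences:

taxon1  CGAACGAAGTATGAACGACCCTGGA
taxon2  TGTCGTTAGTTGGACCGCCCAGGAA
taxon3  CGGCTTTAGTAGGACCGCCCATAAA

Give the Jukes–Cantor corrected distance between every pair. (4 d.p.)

d(taxon1,taxon2) = 0.8865, d(taxon1,taxon3) = 0.6626, d(taxon2,taxon3) = 0.2892

taxon1–taxon2: 13/25 sites differ → p = 0.52, d = −0.75 ln(1 − 0.693333) = 0.886495 ≈ 0.8865.
taxon1–taxon3: 11/25 sites differ → p = 0.44, d = −0.75 ln(1 − 0.586667) = 0.662626 ≈ 0.6626.
taxon2–taxon3: 6/25 sites differ → p = 0.24, d = −0.75 ln(1 − 0.32) = 0.289247 ≈ 0.2892.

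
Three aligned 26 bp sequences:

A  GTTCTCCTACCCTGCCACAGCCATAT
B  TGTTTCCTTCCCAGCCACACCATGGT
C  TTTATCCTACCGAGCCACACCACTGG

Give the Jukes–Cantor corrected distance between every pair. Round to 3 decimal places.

A–B: 10/26 sites differ → p ≈ 0.384615, d = −0.75 ln(1 − 0.51282) = 0.539341 ≈ 0.539.
A–C: 9/26 sites differ → p ≈ 0.346154, d = −0.75 ln(1 − 0.461539) = 0.464280 ≈ 0.464.
B–C: 7/26 sites differ → p ≈ 0.269231, d = −0.75 ln(1 − 0.358975) = 0.333515 ≈ 0.334.

d(A,B) = 0.539, d(A,C) = 0.464, d(B,C) = 0.334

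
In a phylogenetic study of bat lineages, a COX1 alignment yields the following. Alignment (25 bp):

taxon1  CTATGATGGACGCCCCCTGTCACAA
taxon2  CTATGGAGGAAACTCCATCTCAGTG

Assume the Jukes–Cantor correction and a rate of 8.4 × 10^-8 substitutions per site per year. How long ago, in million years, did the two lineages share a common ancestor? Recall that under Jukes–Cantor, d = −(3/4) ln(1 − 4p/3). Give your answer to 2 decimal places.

3.40

The sequences differ at 10 of 25 sites (6, 7, 11, 12, 14, 17, 19, 23, 24, 25), so p = 10/25 = 0.4.
d = −(3/4) ln(1 − 4p/3) = −0.75 ln(1 − 0.533333) = −0.75 ln(0.466667)
  = −0.75 × (-0.762139) = 0.571604 substitutions/site.
Under a molecular clock d = 2μt, so t = d/(2μ) = 0.571604 / (2 × 8.4 × 10^-8) = 3.40 million years.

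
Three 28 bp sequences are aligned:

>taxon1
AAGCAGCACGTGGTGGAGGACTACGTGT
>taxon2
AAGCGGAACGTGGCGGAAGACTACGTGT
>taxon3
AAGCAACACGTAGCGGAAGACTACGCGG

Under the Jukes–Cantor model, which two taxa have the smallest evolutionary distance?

taxon1–taxon2: 4/28 differ, p = 0.143, d = 0.158.
taxon1–taxon3: 6/28 differ, p = 0.214, d = 0.252.
taxon2–taxon3: 6/28 differ, p = 0.214, d = 0.252.
The smallest distance is between taxon1 and taxon2.

taxon1 and taxon2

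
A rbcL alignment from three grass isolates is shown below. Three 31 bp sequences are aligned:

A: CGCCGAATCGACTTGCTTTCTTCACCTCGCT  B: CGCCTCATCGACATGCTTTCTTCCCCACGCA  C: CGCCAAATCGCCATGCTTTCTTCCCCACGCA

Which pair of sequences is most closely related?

A–B: 6/31 differ, p = 0.194, d = 0.224.
A–C: 6/31 differ, p = 0.194, d = 0.224.
B–C: 3/31 differ, p = 0.097, d = 0.104.
The smallest distance is between B and C.

B and C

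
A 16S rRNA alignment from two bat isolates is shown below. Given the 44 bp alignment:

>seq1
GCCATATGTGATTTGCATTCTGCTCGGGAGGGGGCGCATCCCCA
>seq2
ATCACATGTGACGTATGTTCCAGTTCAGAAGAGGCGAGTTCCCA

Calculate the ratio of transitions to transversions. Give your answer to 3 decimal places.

Transitions are A↔G and C↔T; transversions are all other mismatches.
Transitions: 15. Transversions: 4.
R = 15/4 = 3.750.

3.750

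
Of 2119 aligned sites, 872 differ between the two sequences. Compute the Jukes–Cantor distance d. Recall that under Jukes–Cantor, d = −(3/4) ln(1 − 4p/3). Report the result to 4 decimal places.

p = 872/2119 ≈ 0.411515.
d = −(3/4) ln(1 − 4p/3) = −0.75 ln(1 − 0.548687) = −0.75 ln(0.451313)
  = −0.75 × (-0.795594) = 0.596696 substitutions/site.

0.5967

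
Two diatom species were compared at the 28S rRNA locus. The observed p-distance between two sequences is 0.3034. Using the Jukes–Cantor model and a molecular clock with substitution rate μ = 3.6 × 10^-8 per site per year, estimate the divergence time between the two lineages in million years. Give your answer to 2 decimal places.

d = −(3/4) ln(1 − 4p/3) = −0.75 ln(1 − 0.404533) = −0.75 ln(0.595467)
  = −0.75 × (-0.518409) = 0.388807 substitutions/site.
Under a molecular clock d = 2μt, so t = d/(2μ) = 0.388807 / (2 × 3.6 × 10^-8) = 5.40 million years.

5.40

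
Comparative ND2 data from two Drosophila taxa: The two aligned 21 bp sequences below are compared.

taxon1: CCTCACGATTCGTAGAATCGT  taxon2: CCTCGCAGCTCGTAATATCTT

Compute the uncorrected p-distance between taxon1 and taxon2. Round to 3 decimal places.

The sequences differ at 7 of 21 positions (sites 5, 7, 8, 9, 15, 16, 20).
p = 7/21 = 0.333333… ≈ 0.333 (to 3 d.p.).

0.333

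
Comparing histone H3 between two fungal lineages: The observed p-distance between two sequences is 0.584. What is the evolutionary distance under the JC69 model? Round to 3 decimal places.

1.131

d = −(3/4) ln(1 − 4p/3) = −0.75 ln(1 − 0.778667) = −0.75 ln(0.221333)
  = −0.75 × (-1.508087) = 1.131065 substitutions/site.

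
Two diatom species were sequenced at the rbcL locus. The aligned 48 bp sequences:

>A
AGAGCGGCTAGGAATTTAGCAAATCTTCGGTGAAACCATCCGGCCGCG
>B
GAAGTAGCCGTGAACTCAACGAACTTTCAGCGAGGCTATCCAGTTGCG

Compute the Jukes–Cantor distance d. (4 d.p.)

0.6566

The sequences differ at 21 of 48 sites, so p = 21/48 = 0.4375.
d = −(3/4) ln(1 − 4p/3) = −0.75 ln(1 − 0.583333) = −0.75 ln(0.416667)
  = −0.75 × (-0.875468) = 0.656601 substitutions/site.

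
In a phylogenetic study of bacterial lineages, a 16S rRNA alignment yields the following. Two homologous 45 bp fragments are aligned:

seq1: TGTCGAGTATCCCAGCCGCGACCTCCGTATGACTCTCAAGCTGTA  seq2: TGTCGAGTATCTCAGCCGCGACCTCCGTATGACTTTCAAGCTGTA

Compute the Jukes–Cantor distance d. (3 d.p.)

0.046

The sequences differ at 2 of 45 sites (12, 35), so p = 2/45 ≈ 0.044444.
d = −(3/4) ln(1 − 4p/3) = −0.75 ln(1 − 0.059259) = −0.75 ln(0.940741)
  = −0.75 × (-0.061087) = 0.045815 substitutions/site.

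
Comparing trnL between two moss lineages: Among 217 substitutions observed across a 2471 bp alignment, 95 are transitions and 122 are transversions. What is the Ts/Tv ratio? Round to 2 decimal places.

R = 95/122 = 0.778688… ≈ 0.78 (to 2 d.p.).

0.78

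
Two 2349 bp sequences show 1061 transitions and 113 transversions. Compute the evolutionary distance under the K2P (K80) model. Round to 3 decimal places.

1.538

P = 1061/2349 ≈ 0.451682 and Q = 113/2349 ≈ 0.048106.
Under the Kimura two-parameter model, d = −½ ln(1 − 2P − Q) − ¼ ln(1 − 2Q).
1 − 2P − Q = 0.04853, giving −½ ln(0.04853) = 1.512787.
1 − 2Q = 0.903788, giving −¼ ln(0.903788) = 0.025290.
d = 1.512787 + 0.025290 = 1.538077.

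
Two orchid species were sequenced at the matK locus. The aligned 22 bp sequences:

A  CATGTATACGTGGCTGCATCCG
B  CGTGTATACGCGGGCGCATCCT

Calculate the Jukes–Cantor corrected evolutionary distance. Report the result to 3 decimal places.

0.271

The sequences differ at 5 of 22 sites (2, 11, 14, 15, 22), so p = 5/22 ≈ 0.227273.
d = −(3/4) ln(1 − 4p/3) = −0.75 ln(1 − 0.303031) = −0.75 ln(0.696969)
  = −0.75 × (-0.361014) = 0.270761 substitutions/site.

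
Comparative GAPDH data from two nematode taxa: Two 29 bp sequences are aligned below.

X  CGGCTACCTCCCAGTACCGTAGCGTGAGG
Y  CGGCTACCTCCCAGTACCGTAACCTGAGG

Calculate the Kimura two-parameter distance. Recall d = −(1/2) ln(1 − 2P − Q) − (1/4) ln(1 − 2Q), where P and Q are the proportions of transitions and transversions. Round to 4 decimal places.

Of 29 sites, 1 differences are transitions and 1 are transversions, so P = 1/29 ≈ 0.034483 and Q = 1/29 ≈ 0.034483.
Under the Kimura two-parameter model, d = −½ ln(1 − 2P − Q) − ¼ ln(1 − 2Q).
1 − 2P − Q = 0.896551, giving −½ ln(0.896551) = 0.054600.
1 − 2Q = 0.931034, giving −¼ ln(0.931034) = 0.017865.
d = 0.054600 + 0.017865 = 0.072465.

0.0725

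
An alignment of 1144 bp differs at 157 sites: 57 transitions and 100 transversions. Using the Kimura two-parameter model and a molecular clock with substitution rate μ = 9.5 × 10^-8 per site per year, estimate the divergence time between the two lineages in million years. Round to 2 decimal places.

0.80

P = 57/1144 ≈ 0.049825 and Q = 100/1144 ≈ 0.087413.
Under the Kimura two-parameter model, d = −½ ln(1 − 2P − Q) − ¼ ln(1 − 2Q).
1 − 2P − Q = 0.812937, giving −½ ln(0.812937) = 0.103551.
1 − 2Q = 0.825174, giving −¼ ln(0.825174) = 0.048040.
d = 0.103551 + 0.048040 = 0.151591.
Under a molecular clock d = 2μt, so t = d/(2μ) = 0.151591 / (2 × 9.5 × 10^-8) = 0.80 million years.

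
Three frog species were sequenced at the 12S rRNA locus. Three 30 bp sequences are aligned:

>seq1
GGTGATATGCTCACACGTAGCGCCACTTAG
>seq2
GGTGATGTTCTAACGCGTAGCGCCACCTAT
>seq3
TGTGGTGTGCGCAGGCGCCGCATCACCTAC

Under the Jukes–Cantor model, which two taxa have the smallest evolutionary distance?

seq1 and seq2

seq1–seq2: 6/30 differ, p = 0.200, d = 0.233.
seq1–seq3: 12/30 differ, p = 0.400, d = 0.572.
seq2–seq3: 11/30 differ, p = 0.367, d = 0.503.
The smallest distance is between seq1 and seq2.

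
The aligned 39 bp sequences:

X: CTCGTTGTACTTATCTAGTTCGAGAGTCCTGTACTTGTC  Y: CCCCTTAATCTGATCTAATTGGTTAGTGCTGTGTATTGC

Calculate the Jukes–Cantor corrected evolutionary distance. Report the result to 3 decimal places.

The sequences differ at 16 of 39 sites, so p = 16/39 ≈ 0.410256.
d = −(3/4) ln(1 − 4p/3) = −0.75 ln(1 − 0.547008) = −0.75 ln(0.452992)
  = −0.75 × (-0.791881) = 0.593911 substitutions/site.

0.594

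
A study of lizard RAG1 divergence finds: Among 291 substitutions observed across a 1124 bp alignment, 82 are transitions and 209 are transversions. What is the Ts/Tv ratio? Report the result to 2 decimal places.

R = 82/209 = 0.392344… ≈ 0.39 (to 2 d.p.).

0.39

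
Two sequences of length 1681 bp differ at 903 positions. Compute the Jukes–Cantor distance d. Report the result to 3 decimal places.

p = 903/1681 ≈ 0.53718.
d = −(3/4) ln(1 − 4p/3) = −0.75 ln(1 − 0.71624) = −0.75 ln(0.28376)
  = −0.75 × (-1.259626) = 0.944720 substitutions/site.

0.945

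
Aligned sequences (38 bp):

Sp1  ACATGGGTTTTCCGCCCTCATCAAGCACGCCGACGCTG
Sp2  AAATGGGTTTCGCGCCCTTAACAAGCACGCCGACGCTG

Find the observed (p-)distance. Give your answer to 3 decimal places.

0.132

The sequences differ at 5 of 38 positions (sites 2, 11, 12, 19, 21).
p = 5/38 = 0.131578… ≈ 0.132 (to 3 d.p.).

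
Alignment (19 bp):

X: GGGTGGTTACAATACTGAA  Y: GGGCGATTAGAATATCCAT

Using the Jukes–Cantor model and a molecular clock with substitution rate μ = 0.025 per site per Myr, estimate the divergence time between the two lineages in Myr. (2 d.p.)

The sequences differ at 7 of 19 sites (4, 6, 10, 15, 16, 17, 19), so p = 7/19 ≈ 0.368421.
d = −(3/4) ln(1 − 4p/3) = −0.75 ln(1 − 0.491228) = −0.75 ln(0.508772)
  = −0.75 × (-0.675755) = 0.506816 substitutions/site.
Under a molecular clock d = 2μt, so t = d/(2μ) = 0.506816 / (2 × 0.025) = 10.14 Myr.

10.14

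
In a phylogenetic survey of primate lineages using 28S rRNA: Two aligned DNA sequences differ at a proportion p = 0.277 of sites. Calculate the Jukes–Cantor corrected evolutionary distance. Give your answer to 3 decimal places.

d = −(3/4) ln(1 − 4p/3) = −0.75 ln(1 − 0.369333) = −0.75 ln(0.630667)
  = −0.75 × (-0.460977) = 0.345733 substitutions/site.

0.346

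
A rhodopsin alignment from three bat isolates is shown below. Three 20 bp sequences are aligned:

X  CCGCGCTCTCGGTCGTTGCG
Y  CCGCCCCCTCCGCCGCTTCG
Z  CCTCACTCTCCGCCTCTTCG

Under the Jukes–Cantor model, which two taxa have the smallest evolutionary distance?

Y and Z

X–Y: 6/20 differ, p = 0.300, d = 0.383.
X–Z: 7/20 differ, p = 0.350, d = 0.471.
Y–Z: 4/20 differ, p = 0.200, d = 0.233.
The smallest distance is between Y and Z.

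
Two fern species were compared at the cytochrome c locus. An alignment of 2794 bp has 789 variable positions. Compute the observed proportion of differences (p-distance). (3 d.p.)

p = 789/2794 = 0.282390… ≈ 0.282 (to 3 d.p.).

0.282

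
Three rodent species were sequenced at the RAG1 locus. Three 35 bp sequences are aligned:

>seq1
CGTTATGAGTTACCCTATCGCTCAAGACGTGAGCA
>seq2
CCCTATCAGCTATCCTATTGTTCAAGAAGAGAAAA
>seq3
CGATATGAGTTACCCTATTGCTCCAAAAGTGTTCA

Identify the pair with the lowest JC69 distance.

seq1–seq2: 11/35 differ, p = 0.314, d = 0.407.
seq1–seq3: 7/35 differ, p = 0.200, d = 0.233.
seq2–seq3: 12/35 differ, p = 0.343, d = 0.458.
The smallest distance is between seq1 and seq3.

seq1 and seq3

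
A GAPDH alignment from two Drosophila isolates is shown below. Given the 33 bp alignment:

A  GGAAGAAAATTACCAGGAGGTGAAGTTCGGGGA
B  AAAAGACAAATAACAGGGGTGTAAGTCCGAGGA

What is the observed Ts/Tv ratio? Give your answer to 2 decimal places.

0.83

Transitions are A↔G and C↔T; transversions are all other mismatches.
Transitions: 5. Transversions: 6.
R = 5/6 = 0.833333… ≈ 0.83 (to 2 d.p.).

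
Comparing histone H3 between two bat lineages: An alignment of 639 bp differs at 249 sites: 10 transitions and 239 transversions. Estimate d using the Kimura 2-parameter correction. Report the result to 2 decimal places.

P = 10/639 ≈ 0.015649 and Q = 239/639 ≈ 0.374022.
Under the Kimura two-parameter model, d = −½ ln(1 − 2P − Q) − ¼ ln(1 − 2Q).
1 − 2P − Q = 0.59468, giving −½ ln(0.59468) = 0.259866.
1 − 2Q = 0.251956, giving −¼ ln(0.251956) = 0.344625.
d = 0.259866 + 0.344625 = 0.604491.

0.60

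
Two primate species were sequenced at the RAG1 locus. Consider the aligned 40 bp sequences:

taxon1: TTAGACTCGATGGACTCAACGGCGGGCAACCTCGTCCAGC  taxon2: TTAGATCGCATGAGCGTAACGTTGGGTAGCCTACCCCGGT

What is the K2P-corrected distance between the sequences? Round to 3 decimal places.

0.691

Of 40 sites, 11 differences are transitions and 6 are transversions, so P = 11/40 = 0.275 and Q = 6/40 = 0.15.
Under the Kimura two-parameter model, d = −½ ln(1 − 2P − Q) − ¼ ln(1 − 2Q).
1 − 2P − Q = 0.3, giving −½ ln(0.3) = 0.601986.
1 − 2Q = 0.7, giving −¼ ln(0.7) = 0.089169.
d = 0.601986 + 0.089169 = 0.691155.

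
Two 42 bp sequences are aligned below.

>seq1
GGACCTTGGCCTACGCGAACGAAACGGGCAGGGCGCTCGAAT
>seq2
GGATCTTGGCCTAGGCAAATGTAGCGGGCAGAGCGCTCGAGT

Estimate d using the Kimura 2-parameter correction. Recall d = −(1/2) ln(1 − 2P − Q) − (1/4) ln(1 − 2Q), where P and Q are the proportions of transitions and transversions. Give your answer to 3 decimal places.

Of 42 sites, 6 differences are transitions and 2 are transversions, so P = 6/42 ≈ 0.142857 and Q = 2/42 ≈ 0.047619.
Under the Kimura two-parameter model, d = −½ ln(1 − 2P − Q) − ¼ ln(1 − 2Q).
1 − 2P − Q = 0.666667, giving −½ ln(0.666667) = 0.202732.
1 − 2Q = 0.904762, giving −¼ ln(0.904762) = 0.025021.
d = 0.202732 + 0.025021 = 0.227753.

0.228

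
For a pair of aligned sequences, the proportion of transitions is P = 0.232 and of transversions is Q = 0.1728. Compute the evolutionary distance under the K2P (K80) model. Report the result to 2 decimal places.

Under the Kimura two-parameter model, d = −½ ln(1 − 2P − Q) − ¼ ln(1 − 2Q).
1 − 2P − Q = 0.3632, giving −½ ln(0.3632) = 0.506401.
1 − 2Q = 0.6544, giving −¼ ln(0.6544) = 0.106009.
d = 0.506401 + 0.106009 = 0.612410.

0.61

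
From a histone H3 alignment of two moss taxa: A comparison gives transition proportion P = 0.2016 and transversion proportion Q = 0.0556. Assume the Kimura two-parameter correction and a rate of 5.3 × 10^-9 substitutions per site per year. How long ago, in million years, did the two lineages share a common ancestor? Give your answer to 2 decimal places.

31.74

Under the Kimura two-parameter model, d = −½ ln(1 − 2P − Q) − ¼ ln(1 − 2Q).
1 − 2P − Q = 0.5412, giving −½ ln(0.5412) = 0.306983.
1 − 2Q = 0.8888, giving −¼ ln(0.8888) = 0.029471.
d = 0.306983 + 0.029471 = 0.336454.
Under a molecular clock d = 2μt, so t = d/(2μ) = 0.336454 / (2 × 5.3 × 10^-9) = 31.74 million years.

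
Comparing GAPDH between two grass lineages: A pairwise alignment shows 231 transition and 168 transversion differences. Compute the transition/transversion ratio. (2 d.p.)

1.38

R = 231/168 = 1.375 ≈ 1.38 (to 2 d.p.).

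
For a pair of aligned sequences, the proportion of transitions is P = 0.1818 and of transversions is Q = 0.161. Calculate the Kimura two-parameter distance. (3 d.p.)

0.469

Under the Kimura two-parameter model, d = −½ ln(1 − 2P − Q) − ¼ ln(1 − 2Q).
1 − 2P − Q = 0.4754, giving −½ ln(0.4754) = 0.371799.
1 − 2Q = 0.678, giving −¼ ln(0.678) = 0.097152.
d = 0.371799 + 0.097152 = 0.468951.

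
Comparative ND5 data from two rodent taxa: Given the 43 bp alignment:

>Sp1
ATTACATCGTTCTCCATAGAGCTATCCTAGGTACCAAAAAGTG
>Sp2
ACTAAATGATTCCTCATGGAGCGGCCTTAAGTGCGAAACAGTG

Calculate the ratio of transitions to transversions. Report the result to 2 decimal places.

2.00

Transitions are A↔G and C↔T; transversions are all other mismatches.
Transitions: 10. Transversions: 5.
R = 10/5 = 2.00.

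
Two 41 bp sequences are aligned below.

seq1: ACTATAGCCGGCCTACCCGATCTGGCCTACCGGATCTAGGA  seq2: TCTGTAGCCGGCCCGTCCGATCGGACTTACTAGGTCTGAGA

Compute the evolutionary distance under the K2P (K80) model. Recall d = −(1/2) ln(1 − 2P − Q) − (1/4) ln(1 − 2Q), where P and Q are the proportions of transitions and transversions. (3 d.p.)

0.466

Of 41 sites, 11 differences are transitions and 2 are transversions, so P = 11/41 ≈ 0.268293 and Q = 2/41 ≈ 0.04878.
Under the Kimura two-parameter model, d = −½ ln(1 − 2P − Q) − ¼ ln(1 − 2Q).
1 − 2P − Q = 0.414634, giving −½ ln(0.414634) = 0.440180.
1 − 2Q = 0.90244, giving −¼ ln(0.90244) = 0.025663.
d = 0.440180 + 0.025663 = 0.465843.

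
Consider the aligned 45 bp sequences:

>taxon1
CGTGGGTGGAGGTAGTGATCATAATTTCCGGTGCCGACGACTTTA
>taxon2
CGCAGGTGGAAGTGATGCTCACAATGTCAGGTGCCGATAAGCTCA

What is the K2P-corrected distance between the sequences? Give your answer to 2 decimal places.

Of 45 sites, 10 differences are transitions and 4 are transversions, so P = 10/45 ≈ 0.222222 and Q = 4/45 ≈ 0.088889.
Under the Kimura two-parameter model, d = −½ ln(1 − 2P − Q) − ¼ ln(1 − 2Q).
1 − 2P − Q = 0.466667, giving −½ ln(0.466667) = 0.381070.
1 − 2Q = 0.822222, giving −¼ ln(0.822222) = 0.048936.
d = 0.381070 + 0.048936 = 0.430006.

0.43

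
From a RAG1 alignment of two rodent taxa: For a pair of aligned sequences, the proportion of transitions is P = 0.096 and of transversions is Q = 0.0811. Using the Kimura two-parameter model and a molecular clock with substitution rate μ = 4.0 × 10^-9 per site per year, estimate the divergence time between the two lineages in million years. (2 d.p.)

Under the Kimura two-parameter model, d = −½ ln(1 − 2P − Q) − ¼ ln(1 − 2Q).
1 − 2P − Q = 0.7269, giving −½ ln(0.7269) = 0.159483.
1 − 2Q = 0.8378, giving −¼ ln(0.8378) = 0.044244.
d = 0.159483 + 0.044244 = 0.203727.
Under a molecular clock d = 2μt, so t = d/(2μ) = 0.203727 / (2 × 4.0 × 10^-9) = 25.47 million years.

25.47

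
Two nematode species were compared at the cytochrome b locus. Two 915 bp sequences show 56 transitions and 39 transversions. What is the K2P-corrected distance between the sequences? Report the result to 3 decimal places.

0.112

P = 56/915 ≈ 0.061202 and Q = 39/915 ≈ 0.042623.
Under the Kimura two-parameter model, d = −½ ln(1 − 2P − Q) − ¼ ln(1 − 2Q).
1 − 2P − Q = 0.834973, giving −½ ln(0.834973) = 0.090178.
1 − 2Q = 0.914754, giving −¼ ln(0.914754) = 0.022275.
d = 0.090178 + 0.022275 = 0.112453.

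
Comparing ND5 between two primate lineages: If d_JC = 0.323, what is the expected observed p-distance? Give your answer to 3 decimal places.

p = (3/4)(1 − e^(−4d/3)) = 0.75 × (1 − e^(-0.430667)) = 0.75 × (1 − 0.650075) = 0.262444.

0.262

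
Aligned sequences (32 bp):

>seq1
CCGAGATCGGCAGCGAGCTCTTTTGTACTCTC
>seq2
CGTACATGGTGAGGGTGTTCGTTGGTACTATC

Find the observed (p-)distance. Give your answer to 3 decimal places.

0.375

The sequences differ at 12 of 32 positions.
p = 12/32 = 0.375.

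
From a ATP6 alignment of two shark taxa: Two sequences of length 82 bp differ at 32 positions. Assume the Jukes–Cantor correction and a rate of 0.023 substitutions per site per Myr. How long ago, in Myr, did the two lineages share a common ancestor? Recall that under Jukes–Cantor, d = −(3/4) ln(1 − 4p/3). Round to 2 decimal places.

11.98

p = 32/82 ≈ 0.390244.
d = −(3/4) ln(1 − 4p/3) = −0.75 ln(1 − 0.520325) = −0.75 ln(0.479675)
  = −0.75 × (-0.734646) = 0.550985 substitutions/site.
Under a molecular clock d = 2μt, so t = d/(2μ) = 0.550985 / (2 × 0.023) = 11.98 Myr.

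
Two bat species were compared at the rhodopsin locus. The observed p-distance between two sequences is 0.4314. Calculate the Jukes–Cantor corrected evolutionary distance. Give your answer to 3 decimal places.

d = −(3/4) ln(1 − 4p/3) = −0.75 ln(1 − 0.5752) = −0.75 ln(0.4248)
  = −0.75 × (-0.856137) = 0.642103 substitutions/site.

0.642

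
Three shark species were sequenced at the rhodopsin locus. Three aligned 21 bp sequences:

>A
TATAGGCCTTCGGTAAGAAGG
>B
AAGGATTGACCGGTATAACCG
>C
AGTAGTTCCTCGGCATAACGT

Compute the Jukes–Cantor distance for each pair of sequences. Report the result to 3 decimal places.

d(A,B) = 1.309, d(A,C) = 0.756, d(B,C) = 0.756

A–B: 13/21 sites differ → p ≈ 0.619048, d = −0.75 ln(1 − 0.825397) = 1.308930 ≈ 1.309.
A–C: 10/21 sites differ → p ≈ 0.47619, d = −0.75 ln(1 − 0.63492) = 0.755729 ≈ 0.756.
B–C: 10/21 sites differ → p ≈ 0.47619, d = −0.75 ln(1 − 0.63492) = 0.755729 ≈ 0.756.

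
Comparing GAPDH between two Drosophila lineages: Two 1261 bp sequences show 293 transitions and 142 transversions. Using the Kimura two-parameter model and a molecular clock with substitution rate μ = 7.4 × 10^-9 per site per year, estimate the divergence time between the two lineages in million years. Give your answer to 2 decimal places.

33.40

P = 293/1261 ≈ 0.232355 and Q = 142/1261 ≈ 0.112609.
Under the Kimura two-parameter model, d = −½ ln(1 − 2P − Q) − ¼ ln(1 − 2Q).
1 − 2P − Q = 0.422681, giving −½ ln(0.422681) = 0.430569.
1 − 2Q = 0.774782, giving −¼ ln(0.774782) = 0.063793.
d = 0.430569 + 0.063793 = 0.494362.
Under a molecular clock d = 2μt, so t = d/(2μ) = 0.494362 / (2 × 7.4 × 10^-9) = 33.40 million years.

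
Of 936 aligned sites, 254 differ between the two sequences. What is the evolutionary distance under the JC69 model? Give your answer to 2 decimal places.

p = 254/936 ≈ 0.271368.
d = −(3/4) ln(1 − 4p/3) = −0.75 ln(1 − 0.361824) = −0.75 ln(0.638176)
  = −0.75 × (-0.449141) = 0.336856 substitutions/site.

0.34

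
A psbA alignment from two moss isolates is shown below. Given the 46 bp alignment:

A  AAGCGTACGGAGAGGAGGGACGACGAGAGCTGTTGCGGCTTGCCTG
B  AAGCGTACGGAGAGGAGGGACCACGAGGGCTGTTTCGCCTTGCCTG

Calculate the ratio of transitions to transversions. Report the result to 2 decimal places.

0.33

Transitions are A↔G and C↔T; transversions are all other mismatches.
Transitions: 1. Transversions: 3.
R = 1/3 = 0.333333… ≈ 0.33 (to 2 d.p.).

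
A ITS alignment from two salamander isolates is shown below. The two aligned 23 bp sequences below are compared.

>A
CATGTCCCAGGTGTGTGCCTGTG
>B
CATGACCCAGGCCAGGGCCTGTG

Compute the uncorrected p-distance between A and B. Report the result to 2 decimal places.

0.22

The sequences differ at 5 of 23 positions (sites 5, 12, 13, 14, 16).
p = 5/23 = 0.217391… ≈ 0.22 (to 2 d.p.).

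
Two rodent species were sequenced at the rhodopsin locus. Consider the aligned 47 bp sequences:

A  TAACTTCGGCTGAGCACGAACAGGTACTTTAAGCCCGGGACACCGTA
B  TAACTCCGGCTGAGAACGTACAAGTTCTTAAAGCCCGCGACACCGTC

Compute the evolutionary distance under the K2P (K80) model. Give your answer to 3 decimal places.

Of 47 sites, 2 differences are transitions and 6 are transversions, so P = 2/47 ≈ 0.042553 and Q = 6/47 ≈ 0.12766.
Under the Kimura two-parameter model, d = −½ ln(1 − 2P − Q) − ¼ ln(1 − 2Q).
1 − 2P − Q = 0.787234, giving −½ ln(0.787234) = 0.119615.
1 − 2Q = 0.74468, giving −¼ ln(0.74468) = 0.073700.
d = 0.119615 + 0.073700 = 0.193315.

0.193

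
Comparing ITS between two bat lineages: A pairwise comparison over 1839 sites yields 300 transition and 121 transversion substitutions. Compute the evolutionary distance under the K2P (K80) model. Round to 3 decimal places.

0.284

P = 300/1839 ≈ 0.163132 and Q = 121/1839 ≈ 0.065797.
Under the Kimura two-parameter model, d = −½ ln(1 − 2P − Q) − ¼ ln(1 − 2Q).
1 − 2P − Q = 0.607939, giving −½ ln(0.607939) = 0.248840.
1 − 2Q = 0.868406, giving −¼ ln(0.868406) = 0.035274.
d = 0.248840 + 0.035274 = 0.284114.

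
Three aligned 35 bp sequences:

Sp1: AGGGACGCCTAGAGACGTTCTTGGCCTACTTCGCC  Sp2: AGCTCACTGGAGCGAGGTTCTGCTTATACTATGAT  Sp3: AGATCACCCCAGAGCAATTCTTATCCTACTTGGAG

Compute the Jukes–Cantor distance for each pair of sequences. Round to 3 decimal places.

Sp1–Sp2: 19/35 sites differ → p ≈ 0.542857, d = −0.75 ln(1 − 0.723809) = 0.964997 ≈ 0.965.
Sp1–Sp3: 14/35 sites differ → p = 0.4, d = −0.75 ln(1 − 0.533333) = 0.571605 ≈ 0.572.
Sp2–Sp3: 15/35 sites differ → p ≈ 0.428571, d = −0.75 ln(1 − 0.571428) = 0.635472 ≈ 0.635.

d(Sp1,Sp2) = 0.965, d(Sp1,Sp3) = 0.572, d(Sp2,Sp3) = 0.635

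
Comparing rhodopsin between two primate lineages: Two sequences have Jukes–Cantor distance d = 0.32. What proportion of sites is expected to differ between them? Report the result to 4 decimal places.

0.2605

p = (3/4)(1 − e^(−4d/3)) = 0.75 × (1 − e^(-0.426667)) = 0.75 × (1 − 0.652681) = 0.260489.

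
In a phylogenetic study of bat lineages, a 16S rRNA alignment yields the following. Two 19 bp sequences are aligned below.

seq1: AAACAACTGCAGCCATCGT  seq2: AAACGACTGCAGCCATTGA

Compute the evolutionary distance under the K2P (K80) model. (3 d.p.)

Of 19 sites, 2 differences are transitions and 1 are transversions, so P = 2/19 ≈ 0.105263 and Q = 1/19 ≈ 0.052632.
Under the Kimura two-parameter model, d = −½ ln(1 − 2P − Q) − ¼ ln(1 − 2Q).
1 − 2P − Q = 0.736842, giving −½ ln(0.736842) = 0.152691.
1 − 2Q = 0.894736, giving −¼ ln(0.894736) = 0.027807.
d = 0.152691 + 0.027807 = 0.180498.

0.180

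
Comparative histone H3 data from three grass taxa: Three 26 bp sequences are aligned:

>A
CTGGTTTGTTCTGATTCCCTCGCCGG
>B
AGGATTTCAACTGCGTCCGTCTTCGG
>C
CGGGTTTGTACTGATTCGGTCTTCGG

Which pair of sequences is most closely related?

A–B: 11/26 differ, p = 0.423, d = 0.623.
A–C: 6/26 differ, p = 0.231, d = 0.276.
B–C: 7/26 differ, p = 0.269, d = 0.334.
The smallest distance is between A and C.

A and C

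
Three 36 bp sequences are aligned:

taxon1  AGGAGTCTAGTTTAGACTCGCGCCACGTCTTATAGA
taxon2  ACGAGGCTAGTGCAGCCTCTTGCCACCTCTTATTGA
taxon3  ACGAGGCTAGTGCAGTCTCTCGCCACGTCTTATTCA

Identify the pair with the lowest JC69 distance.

taxon1–taxon2: 9/36 differ, p = 0.250, d = 0.304.
taxon1–taxon3: 8/36 differ, p = 0.222, d = 0.264.
taxon2–taxon3: 4/36 differ, p = 0.111, d = 0.120.
The smallest distance is between taxon2 and taxon3.

taxon2 and taxon3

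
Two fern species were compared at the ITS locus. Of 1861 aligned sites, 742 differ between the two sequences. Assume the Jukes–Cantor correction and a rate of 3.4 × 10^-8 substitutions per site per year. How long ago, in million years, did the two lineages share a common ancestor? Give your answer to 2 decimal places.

8.37

p = 742/1861 ≈ 0.39871.
d = −(3/4) ln(1 − 4p/3) = −0.75 ln(1 − 0.531613) = −0.75 ln(0.468387)
  = −0.75 × (-0.758460) = 0.568845 substitutions/site.
Under a molecular clock d = 2μt, so t = d/(2μ) = 0.568845 / (2 × 3.4 × 10^-8) = 8.37 million years.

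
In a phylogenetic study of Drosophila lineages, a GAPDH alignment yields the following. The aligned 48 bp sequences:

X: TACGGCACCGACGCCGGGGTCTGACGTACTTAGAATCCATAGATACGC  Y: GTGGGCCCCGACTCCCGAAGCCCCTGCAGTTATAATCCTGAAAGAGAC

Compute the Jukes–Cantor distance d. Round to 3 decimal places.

The sequences differ at 22 of 48 sites, so p = 22/48 ≈ 0.458333.
d = −(3/4) ln(1 − 4p/3) = −0.75 ln(1 − 0.611111) = −0.75 ln(0.388889)
  = −0.75 × (-0.944461) = 0.708346 substitutions/site.

0.708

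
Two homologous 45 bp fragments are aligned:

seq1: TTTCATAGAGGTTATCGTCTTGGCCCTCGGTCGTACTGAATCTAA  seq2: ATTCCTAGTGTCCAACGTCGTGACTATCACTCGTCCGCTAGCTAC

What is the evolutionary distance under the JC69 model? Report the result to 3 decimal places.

0.621

The sequences differ at 19 of 45 sites, so p = 19/45 ≈ 0.422222.
d = −(3/4) ln(1 − 4p/3) = −0.75 ln(1 − 0.562963) = −0.75 ln(0.437037)
  = −0.75 × (-0.827737) = 0.620803 substitutions/site.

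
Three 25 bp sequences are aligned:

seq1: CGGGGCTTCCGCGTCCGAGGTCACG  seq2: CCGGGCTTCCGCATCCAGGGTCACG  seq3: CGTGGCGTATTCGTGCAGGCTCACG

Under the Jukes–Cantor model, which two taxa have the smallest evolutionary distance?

seq1 and seq2

seq1–seq2: 4/25 differ, p = 0.160, d = 0.180.
seq1–seq3: 9/25 differ, p = 0.360, d = 0.490.
seq2–seq3: 9/25 differ, p = 0.360, d = 0.490.
The smallest distance is between seq1 and seq2.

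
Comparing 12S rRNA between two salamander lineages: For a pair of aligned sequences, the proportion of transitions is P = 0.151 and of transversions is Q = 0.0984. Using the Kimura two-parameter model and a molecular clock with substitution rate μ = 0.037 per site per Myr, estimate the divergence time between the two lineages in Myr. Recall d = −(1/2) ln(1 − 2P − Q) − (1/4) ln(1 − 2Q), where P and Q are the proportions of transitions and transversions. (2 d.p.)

4.20

Under the Kimura two-parameter model, d = −½ ln(1 − 2P − Q) − ¼ ln(1 − 2Q).
1 − 2P − Q = 0.5996, giving −½ ln(0.5996) = 0.255746.
1 − 2Q = 0.8032, giving −¼ ln(0.8032) = 0.054788.
d = 0.255746 + 0.054788 = 0.310534.
Under a molecular clock d = 2μt, so t = d/(2μ) = 0.310534 / (2 × 0.037) = 4.20 Myr.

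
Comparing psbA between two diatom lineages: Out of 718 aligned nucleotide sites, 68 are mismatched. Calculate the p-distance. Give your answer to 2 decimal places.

p = 68/718 = 0.094707… ≈ 0.09 (to 2 d.p.).

0.09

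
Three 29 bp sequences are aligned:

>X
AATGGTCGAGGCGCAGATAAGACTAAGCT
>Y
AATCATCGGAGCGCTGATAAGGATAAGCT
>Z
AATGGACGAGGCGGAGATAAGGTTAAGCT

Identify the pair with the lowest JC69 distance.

X–Y: 7/29 differ, p = 0.241, d = 0.291.
X–Z: 4/29 differ, p = 0.138, d = 0.152.
Y–Z: 8/29 differ, p = 0.276, d = 0.344.
The smallest distance is between X and Z.

X and Z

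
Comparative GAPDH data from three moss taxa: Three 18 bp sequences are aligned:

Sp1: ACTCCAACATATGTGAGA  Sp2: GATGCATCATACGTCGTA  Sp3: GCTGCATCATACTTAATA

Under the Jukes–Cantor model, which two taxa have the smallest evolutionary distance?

Sp1–Sp2: 8/18 differ, p = 0.444, d = 0.673.
Sp1–Sp3: 7/18 differ, p = 0.389, d = 0.548.
Sp2–Sp3: 4/18 differ, p = 0.222, d = 0.264.
The smallest distance is between Sp2 and Sp3.

Sp2 and Sp3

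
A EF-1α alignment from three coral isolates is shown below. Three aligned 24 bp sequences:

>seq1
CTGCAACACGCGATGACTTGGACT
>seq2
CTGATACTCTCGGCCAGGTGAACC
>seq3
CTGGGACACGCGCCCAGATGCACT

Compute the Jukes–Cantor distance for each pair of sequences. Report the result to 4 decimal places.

seq1–seq2: 11/24 sites differ → p ≈ 0.458333, d = −0.75 ln(1 − 0.611111) = 0.708346 ≈ 0.7083.
seq1–seq3: 8/24 sites differ → p ≈ 0.333333, d = −0.75 ln(1 − 0.444444) = 0.440839 ≈ 0.4408.
seq2–seq3: 8/24 sites differ → p ≈ 0.333333, d = −0.75 ln(1 − 0.444444) = 0.440839 ≈ 0.4408.

d(seq1,seq2) = 0.7083, d(seq1,seq3) = 0.4408, d(seq2,seq3) = 0.4408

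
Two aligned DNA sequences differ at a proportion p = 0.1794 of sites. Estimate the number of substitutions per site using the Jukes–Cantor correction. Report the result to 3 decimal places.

0.205

d = −(3/4) ln(1 − 4p/3) = −0.75 ln(1 − 0.2392) = −0.75 ln(0.7608)
  = −0.75 × (-0.273385) = 0.205039 substitutions/site.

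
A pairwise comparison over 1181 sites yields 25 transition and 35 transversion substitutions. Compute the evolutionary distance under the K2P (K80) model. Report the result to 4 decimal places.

0.0526

P = 25/1181 ≈ 0.021169 and Q = 35/1181 ≈ 0.029636.
Under the Kimura two-parameter model, d = −½ ln(1 − 2P − Q) − ¼ ln(1 − 2Q).
1 − 2P − Q = 0.928026, giving −½ ln(0.928026) = 0.037348.
1 − 2Q = 0.940728, giving −¼ ln(0.940728) = 0.015275.
d = 0.037348 + 0.015275 = 0.052623.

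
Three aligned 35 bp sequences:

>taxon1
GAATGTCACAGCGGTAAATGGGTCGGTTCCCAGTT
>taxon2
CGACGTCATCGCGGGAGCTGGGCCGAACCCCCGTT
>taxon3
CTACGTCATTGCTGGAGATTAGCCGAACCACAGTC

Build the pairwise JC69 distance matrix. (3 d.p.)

d(taxon1,taxon2) = 0.513, d(taxon1,taxon3) = 0.705, d(taxon2,taxon3) = 0.315

taxon1–taxon2: 13/35 sites differ → p ≈ 0.371429, d = −0.75 ln(1 − 0.495239) = 0.512753 ≈ 0.513.
taxon1–taxon3: 16/35 sites differ → p ≈ 0.457143, d = −0.75 ln(1 − 0.609524) = 0.705292 ≈ 0.705.
taxon2–taxon3: 9/35 sites differ → p ≈ 0.257143, d = −0.75 ln(1 − 0.342857) = 0.314890 ≈ 0.315.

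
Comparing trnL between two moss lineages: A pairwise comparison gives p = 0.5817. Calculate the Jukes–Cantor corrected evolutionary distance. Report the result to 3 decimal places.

1.121

d = −(3/4) ln(1 − 4p/3) = −0.75 ln(1 − 0.7756) = −0.75 ln(0.2244)
  = −0.75 × (-1.494325) = 1.120744 substitutions/site.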